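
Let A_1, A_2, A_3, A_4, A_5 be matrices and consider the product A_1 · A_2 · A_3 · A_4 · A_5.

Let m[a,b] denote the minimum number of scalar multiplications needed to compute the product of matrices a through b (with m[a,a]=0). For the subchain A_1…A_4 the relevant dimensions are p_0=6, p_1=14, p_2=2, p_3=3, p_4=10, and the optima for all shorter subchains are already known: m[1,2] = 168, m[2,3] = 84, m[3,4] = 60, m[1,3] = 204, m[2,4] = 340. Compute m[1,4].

348

m[1,4] = min over k∈[1,3] of m[1,k]+m[k+1,4]+p_{0}·p_k·p_{4}.
k=1: 0 + 340 + 6·14·10 = 1180; k=2: 168 + 60 + 6·2·10 = 348; k=3: 204 + 0 + 6·3·10 = 384.
Minimum: 348 at k=2.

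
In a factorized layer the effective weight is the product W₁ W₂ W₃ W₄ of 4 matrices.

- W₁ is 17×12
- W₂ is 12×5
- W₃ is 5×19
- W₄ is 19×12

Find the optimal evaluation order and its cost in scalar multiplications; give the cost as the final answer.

3180

Adjacent pairs: W₁W₂ = 17·12·5 = 1020; W₂W₃ = 12·5·19 = 1140; W₃W₄ = 5·19·12 = 1140.
Length 3: W₁..W₃: k=1: 0+1140+17·12·19=5016; k=2: 1020+0+17·5·19=2635 → min 2635 | W₂..W₄: k=2: 0+1140+12·5·12=1860; k=3: 1140+0+12·19·12=3876 → min 1860.
Length 4: W₁..W₄: k=1: 0+1860+17·12·12=4308; k=2: 1020+1140+17·5·12=3180; k=3: 2635+0+17·19·12=6511 → min 3180.
Optimal parenthesization: ((W₁ W₂) (W₃ W₄)) with cost 3180.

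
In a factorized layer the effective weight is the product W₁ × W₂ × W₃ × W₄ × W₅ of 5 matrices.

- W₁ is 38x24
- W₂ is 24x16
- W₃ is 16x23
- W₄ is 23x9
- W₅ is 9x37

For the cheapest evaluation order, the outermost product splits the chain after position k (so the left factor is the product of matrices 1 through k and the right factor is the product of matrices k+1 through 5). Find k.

Adjacent pairs: W₁W₂ = 38·24·16 = 14592; W₂W₃ = 24·16·23 = 8832; W₃W₄ = 16·23·9 = 3312; W₄W₅ = 23·9·37 = 7659.
Length 3: W₁..W₃: k=1: 0+8832+38·24·23=29808; k=2: 14592+0+38·16·23=28576 → min 28576 | W₂..W₄: k=2: 0+3312+24·16·9=6768; k=3: 8832+0+24·23·9=13800 → min 6768 | W₃..W₅: k=3: 0+7659+16·23·37=21275; k=4: 3312+0+16·9·37=8640 → min 8640.
Length 4: W₁..W₄: k=1: 0+6768+38·24·9=14976; k=2: 14592+3312+38·16·9=23376; k=3: 28576+0+38·23·9=36442 → min 14976 | W₂..W₅: k=2: 0+8640+24·16·37=22848; k=3: 8832+7659+24·23·37=36915; k=4: 6768+0+24·9·37=14760 → min 14760.
Top-level splits: k=1: (W₁..W₁)·(W₂..W₅) → 0+14760+38·24·37 = 48504; k=2: (W₁..W₂)·(W₃..W₅) → 14592+8640+38·16·37 = 45728; k=3: (W₁..W₃)·(W₄..W₅) → 28576+7659+38·23·37 = 68573; k=4: (W₁..W₄)·(W₅..W₅) → 14976+0+38·9·37 = 27630.
Best split is after W₄, i.e. k = 4.

4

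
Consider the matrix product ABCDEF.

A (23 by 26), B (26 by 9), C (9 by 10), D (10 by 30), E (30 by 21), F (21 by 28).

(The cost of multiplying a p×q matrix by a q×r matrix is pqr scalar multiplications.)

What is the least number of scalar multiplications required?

Adjacent pairs: AB = 23·26·9 = 5382; BC = 26·9·10 = 2340; CD = 9·10·30 = 2700; DE = 10·30·21 = 6300; EF = 30·21·28 = 17640.
Length 3: A..C: k=1: 0+2340+23·26·10=8320; k=2: 5382+0+23·9·10=7452 → min 7452 | B..D: k=2: 0+2700+26·9·30=9720; k=3: 2340+0+26·10·30=10140 → min 9720 | C..E: k=3: 0+6300+9·10·21=8190; k=4: 2700+0+9·30·21=8370 → min 8190 | D..F: k=4: 0+17640+10·30·28=26040; k=5: 6300+0+10·21·28=12180 → min 12180.
Length 4: A..D: k=1: 0+9720+23·26·30=27660; k=2: 5382+2700+23·9·30=14292; k=3: 7452+0+23·10·30=14352 → min 14292 | B..E: k=2: 0+8190+26·9·21=13104; k=3: 2340+6300+26·10·21=14100; k=4: 9720+0+26·30·21=26100 → min 13104 | C..F: k=3: 0+12180+9·10·28=14700; k=4: 2700+17640+9·30·28=27900; k=5: 8190+0+9·21·28=13482 → min 13482.
Length 5: A..E: k=1: 0+13104+23·26·21=25662; k=2: 5382+8190+23·9·21=17919; k=3: 7452+6300+23·10·21=18582; k=4: 14292+0+23·30·21=28782 → min 17919 | B..F: k=2: 0+13482+26·9·28=20034; k=3: 2340+12180+26·10·28=21800; k=4: 9720+17640+26·30·28=49200; k=5: 13104+0+26·21·28=28392 → min 20034.
Length 6: A..F: k=1: 0+20034+23·26·28=36778; k=2: 5382+13482+23·9·28=24660; k=3: 7452+12180+23·10·28=26072; k=4: 14292+17640+23·30·28=51252; k=5: 17919+0+23·21·28=31443 → min 24660.
Optimal order: ((AB)((C(DE))F)) with cost 24660.

24660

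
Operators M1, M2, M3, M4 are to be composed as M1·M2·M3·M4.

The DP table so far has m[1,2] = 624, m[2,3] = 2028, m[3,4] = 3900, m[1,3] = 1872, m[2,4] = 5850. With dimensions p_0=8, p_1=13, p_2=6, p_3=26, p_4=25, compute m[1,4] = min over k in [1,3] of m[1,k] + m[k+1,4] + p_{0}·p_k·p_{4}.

5724

m[1,4] = min over k∈[1,3] of m[1,k]+m[k+1,4]+p_{0}·p_k·p_{4}.
k=1: 0 + 5850 + 8·13·25 = 8450; k=2: 624 + 3900 + 8·6·25 = 5724; k=3: 1872 + 0 + 8·26·25 = 7072.
Minimum: 5724 at k=2.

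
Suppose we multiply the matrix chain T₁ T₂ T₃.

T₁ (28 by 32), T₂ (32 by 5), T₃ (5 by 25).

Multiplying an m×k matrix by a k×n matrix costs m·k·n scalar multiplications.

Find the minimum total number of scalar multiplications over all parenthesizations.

7980

Order (T₁ (T₂ T₃)): (T₂ T₃): 32×5 by 5×25 → 32×25, cost 32·5·25 = 4000; (T₁ (T₂ T₃)): 28×32 by 32×25 → 28×25, cost 28·32·25 = 22400; cumulative 26400. Total 26400.
Order ((T₁ T₂) T₃): (T₁ T₂): 28×32 by 32×5 → 28×5, cost 28·32·5 = 4480; ((T₁ T₂) T₃): 28×5 by 5×25 → 28×25, cost 28·5·25 = 3500; cumulative 7980. Total 7980.
Minimum: 7980.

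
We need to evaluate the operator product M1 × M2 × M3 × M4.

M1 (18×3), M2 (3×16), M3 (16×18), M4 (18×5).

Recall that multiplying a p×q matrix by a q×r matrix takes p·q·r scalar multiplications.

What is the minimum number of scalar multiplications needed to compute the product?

1404

Adjacent pairs: M1M2 = 18·3·16 = 864; M2M3 = 3·16·18 = 864; M3M4 = 16·18·5 = 1440.
Length 3: M1..M3: k=1: 0+864+18·3·18=1836; k=2: 864+0+18·16·18=6048 → min 1836 | M2..M4: k=2: 0+1440+3·16·5=1680; k=3: 864+0+3·18·5=1134 → min 1134.
Length 4: M1..M4: k=1: 0+1134+18·3·5=1404; k=2: 864+1440+18·16·5=3744; k=3: 1836+0+18·18·5=3456 → min 1404.
Optimal order: (M1 × ((M2 × M3) × M4)) with cost 1404.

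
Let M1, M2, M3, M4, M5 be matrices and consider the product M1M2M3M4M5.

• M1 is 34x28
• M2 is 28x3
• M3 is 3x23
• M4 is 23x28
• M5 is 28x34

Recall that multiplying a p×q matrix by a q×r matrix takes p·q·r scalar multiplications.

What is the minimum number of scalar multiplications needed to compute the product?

11112

Adjacent pairs: M1M2 = 34·28·3 = 2856; M2M3 = 28·3·23 = 1932; M3M4 = 3·23·28 = 1932; M4M5 = 23·28·34 = 21896.
Length 3: M1..M3: k=1: 0+1932+34·28·23=23828; k=2: 2856+0+34·3·23=5202 → min 5202 | M2..M4: k=2: 0+1932+28·3·28=4284; k=3: 1932+0+28·23·28=19964 → min 4284 | M3..M5: k=3: 0+21896+3·23·34=24242; k=4: 1932+0+3·28·34=4788 → min 4788.
Length 4: M1..M4: k=1: 0+4284+34·28·28=30940; k=2: 2856+1932+34·3·28=7644; k=3: 5202+0+34·23·28=27098 → min 7644 | M2..M5: k=2: 0+4788+28·3·34=7644; k=3: 1932+21896+28·23·34=45724; k=4: 4284+0+28·28·34=30940 → min 7644.
Length 5: M1..M5: k=1: 0+7644+34·28·34=40012; k=2: 2856+4788+34·3·34=11112; k=3: 5202+21896+34·23·34=53686; k=4: 7644+0+34·28·34=40012 → min 11112.
Optimal order: ((M1M2)((M3M4)M5)) with cost 11112.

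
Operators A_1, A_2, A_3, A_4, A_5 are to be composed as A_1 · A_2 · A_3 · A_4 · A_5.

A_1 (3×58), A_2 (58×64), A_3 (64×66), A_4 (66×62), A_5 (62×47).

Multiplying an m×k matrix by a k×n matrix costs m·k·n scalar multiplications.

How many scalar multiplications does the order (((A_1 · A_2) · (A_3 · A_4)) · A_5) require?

(A_1 · A_2): 3×58 by 58×64 → 3×64, cost 3·58·64 = 11136
(A_3 · A_4): 64×66 by 66×62 → 64×62, cost 64·66·62 = 261888
((A_1 · A_2) · (A_3 · A_4)): 3×64 by 64×62 → 3×62, cost 3·64·62 = 11904; cumulative 284928
(((A_1 · A_2) · (A_3 · A_4)) · A_5): 3×62 by 62×47 → 3×47, cost 3·62·47 = 8742; cumulative 293670
Total: 293670 scalar multiplications.

293670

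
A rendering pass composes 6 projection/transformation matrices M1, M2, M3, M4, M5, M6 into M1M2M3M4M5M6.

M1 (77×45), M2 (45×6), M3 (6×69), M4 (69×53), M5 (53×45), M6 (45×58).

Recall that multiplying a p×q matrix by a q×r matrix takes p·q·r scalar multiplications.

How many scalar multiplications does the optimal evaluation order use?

Adjacent pairs: M1M2 = 77·45·6 = 20790; M2M3 = 45·6·69 = 18630; M3M4 = 6·69·53 = 21942; M4M5 = 69·53·45 = 164565; M5M6 = 53·45·58 = 138330.
Length 3: M1..M3: k=1: 0+18630+77·45·69=257715; k=2: 20790+0+77·6·69=52668 → min 52668 | M2..M4: k=2: 0+21942+45·6·53=36252; k=3: 18630+0+45·69·53=183195 → min 36252 | M3..M5: k=3: 0+164565+6·69·45=183195; k=4: 21942+0+6·53·45=36252 → min 36252 | M4..M6: k=4: 0+138330+69·53·58=350436; k=5: 164565+0+69·45·58=344655 → min 344655.
Length 4: M1..M4: k=1: 0+36252+77·45·53=219897; k=2: 20790+21942+77·6·53=67218; k=3: 52668+0+77·69·53=334257 → min 67218 | M2..M5: k=2: 0+36252+45·6·45=48402; k=3: 18630+164565+45·69·45=322920; k=4: 36252+0+45·53·45=143577 → min 48402 | M3..M6: k=3: 0+344655+6·69·58=368667; k=4: 21942+138330+6·53·58=178716; k=5: 36252+0+6·45·58=51912 → min 51912.
Length 5: M1..M5: k=1: 0+48402+77·45·45=204327; k=2: 20790+36252+77·6·45=77832; k=3: 52668+164565+77·69·45=456318; k=4: 67218+0+77·53·45=250863 → min 77832 | M2..M6: k=2: 0+51912+45·6·58=67572; k=3: 18630+344655+45·69·58=543375; k=4: 36252+138330+45·53·58=312912; k=5: 48402+0+45·45·58=165852 → min 67572.
Length 6: M1..M6: k=1: 0+67572+77·45·58=268542; k=2: 20790+51912+77·6·58=99498; k=3: 52668+344655+77·69·58=705477; k=4: 67218+138330+77·53·58=442246; k=5: 77832+0+77·45·58=278802 → min 99498.
Optimal order: ((M1M2)(((M3M4)M5)M6)) with cost 99498.

99498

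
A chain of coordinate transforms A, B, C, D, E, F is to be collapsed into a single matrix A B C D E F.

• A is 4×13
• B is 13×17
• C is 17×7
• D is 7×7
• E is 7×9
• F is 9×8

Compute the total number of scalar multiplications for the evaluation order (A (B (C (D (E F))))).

4032

(E F): 7×9 by 9×8 → 7×8, cost 7·9·8 = 504
(D (E F)): 7×7 by 7×8 → 7×8, cost 7·7·8 = 392; cumulative 896
(C (D (E F))): 17×7 by 7×8 → 17×8, cost 17·7·8 = 952; cumulative 1848
(B (C (D (E F)))): 13×17 by 17×8 → 13×8, cost 13·17·8 = 1768; cumulative 3616
(A (B (C (D (E F))))): 4×13 by 13×8 → 4×8, cost 4·13·8 = 416; cumulative 4032
Total: 4032 scalar multiplications.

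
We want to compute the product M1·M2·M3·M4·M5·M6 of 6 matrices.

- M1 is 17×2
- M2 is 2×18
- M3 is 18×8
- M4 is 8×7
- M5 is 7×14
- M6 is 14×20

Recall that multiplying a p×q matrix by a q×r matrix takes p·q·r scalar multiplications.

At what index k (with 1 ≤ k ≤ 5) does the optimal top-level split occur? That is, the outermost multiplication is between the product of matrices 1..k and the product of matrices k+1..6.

Adjacent pairs: M1M2 = 17·2·18 = 612; M2M3 = 2·18·8 = 288; M3M4 = 18·8·7 = 1008; M4M5 = 8·7·14 = 784; M5M6 = 7·14·20 = 1960.
Length 3: M1..M3: k=1: 0+288+17·2·8=560; k=2: 612+0+17·18·8=3060 → min 560 | M2..M4: k=2: 0+1008+2·18·7=1260; k=3: 288+0+2·8·7=400 → min 400 | M3..M5: k=3: 0+784+18·8·14=2800; k=4: 1008+0+18·7·14=2772 → min 2772 | M4..M6: k=4: 0+1960+8·7·20=3080; k=5: 784+0+8·14·20=3024 → min 3024.
Length 4: M1..M4: k=1: 0+400+17·2·7=638; k=2: 612+1008+17·18·7=3762; k=3: 560+0+17·8·7=1512 → min 638 | M2..M5: k=2: 0+2772+2·18·14=3276; k=3: 288+784+2·8·14=1296; k=4: 400+0+2·7·14=596 → min 596 | M3..M6: k=3: 0+3024+18·8·20=5904; k=4: 1008+1960+18·7·20=5488; k=5: 2772+0+18·14·20=7812 → min 5488.
Length 5: M1..M5: k=1: 0+596+17·2·14=1072; k=2: 612+2772+17·18·14=7668; k=3: 560+784+17·8·14=3248; k=4: 638+0+17·7·14=2304 → min 1072 | M2..M6: k=2: 0+5488+2·18·20=6208; k=3: 288+3024+2·8·20=3632; k=4: 400+1960+2·7·20=2640; k=5: 596+0+2·14·20=1156 → min 1156.
Top-level splits: k=1: (M1..M1)·(M2..M6) → 0+1156+17·2·20 = 1836; k=2: (M1..M2)·(M3..M6) → 612+5488+17·18·20 = 12220; k=3: (M1..M3)·(M4..M6) → 560+3024+17·8·20 = 6304; k=4: (M1..M4)·(M5..M6) → 638+1960+17·7·20 = 4978; k=5: (M1..M5)·(M6..M6) → 1072+0+17·14·20 = 5832.
Best split is after M1, i.e. k = 1.

1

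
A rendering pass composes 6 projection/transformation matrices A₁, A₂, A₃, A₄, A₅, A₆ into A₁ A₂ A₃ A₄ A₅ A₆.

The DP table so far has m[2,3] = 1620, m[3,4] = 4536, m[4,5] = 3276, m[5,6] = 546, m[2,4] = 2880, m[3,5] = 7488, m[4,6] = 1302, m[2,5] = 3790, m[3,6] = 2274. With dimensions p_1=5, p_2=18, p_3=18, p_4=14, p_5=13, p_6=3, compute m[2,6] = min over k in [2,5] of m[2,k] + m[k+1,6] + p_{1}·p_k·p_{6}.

m[2,6] = min over k∈[2,5] of m[2,k]+m[k+1,6]+p_{1}·p_k·p_{6}.
k=2: 0 + 2274 + 5·18·3 = 2544; k=3: 1620 + 1302 + 5·18·3 = 3192; k=4: 2880 + 546 + 5·14·3 = 3636; k=5: 3790 + 0 + 5·13·3 = 3985.
Minimum: 2544 at k=2.

2544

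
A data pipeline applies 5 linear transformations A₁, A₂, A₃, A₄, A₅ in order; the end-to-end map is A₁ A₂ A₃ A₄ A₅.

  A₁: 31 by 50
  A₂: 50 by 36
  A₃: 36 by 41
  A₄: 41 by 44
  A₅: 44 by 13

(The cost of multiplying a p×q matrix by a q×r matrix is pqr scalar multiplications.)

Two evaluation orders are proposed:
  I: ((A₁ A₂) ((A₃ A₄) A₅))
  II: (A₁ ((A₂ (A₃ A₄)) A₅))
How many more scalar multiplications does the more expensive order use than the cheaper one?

Order I = ((A₁ A₂) ((A₃ A₄) A₅)): (A₁ A₂): 31×50 by 50×36 → 31×36, cost 31·50·36 = 55800; (A₃ A₄): 36×41 by 41×44 → 36×44, cost 36·41·44 = 64944; ((A₃ A₄) A₅): 36×44 by 44×13 → 36×13, cost 36·44·13 = 20592; cumulative 85536; ((A₁ A₂) ((A₃ A₄) A₅)): 31×36 by 36×13 → 31×13, cost 31·36·13 = 14508; cumulative 155844. Total 155844.
Order II = (A₁ ((A₂ (A₃ A₄)) A₅)): (A₃ A₄): 36×41 by 41×44 → 36×44, cost 36·41·44 = 64944; (A₂ (A₃ A₄)): 50×36 by 36×44 → 50×44, cost 50·36·44 = 79200; cumulative 144144; ((A₂ (A₃ A₄)) A₅): 50×44 by 44×13 → 50×13, cost 50·44·13 = 28600; cumulative 172744; (A₁ ((A₂ (A₃ A₄)) A₅)): 31×50 by 50×13 → 31×13, cost 31·50·13 = 20150; cumulative 192894. Total 192894.
Difference: |155844 − 192894| = 37050.

37050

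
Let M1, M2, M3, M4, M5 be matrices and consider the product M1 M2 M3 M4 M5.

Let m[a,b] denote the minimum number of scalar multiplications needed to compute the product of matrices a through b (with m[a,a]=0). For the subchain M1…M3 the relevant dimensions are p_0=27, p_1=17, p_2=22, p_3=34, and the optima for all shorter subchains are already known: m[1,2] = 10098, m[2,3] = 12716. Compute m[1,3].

28322

m[1,3] = min over k∈[1,2] of m[1,k]+m[k+1,3]+p_{0}·p_k·p_{3}.
k=1: 0 + 12716 + 27·17·34 = 28322; k=2: 10098 + 0 + 27·22·34 = 30294.
Minimum: 28322 at k=1.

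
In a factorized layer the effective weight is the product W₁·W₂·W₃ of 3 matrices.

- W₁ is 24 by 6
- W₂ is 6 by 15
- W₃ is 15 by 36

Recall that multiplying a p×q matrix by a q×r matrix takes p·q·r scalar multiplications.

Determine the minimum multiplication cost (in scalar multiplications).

8424

Order (W₁·(W₂·W₃)): (W₂·W₃): 6×15 by 15×36 → 6×36, cost 6·15·36 = 3240; (W₁·(W₂·W₃)): 24×6 by 6×36 → 24×36, cost 24·6·36 = 5184; cumulative 8424. Total 8424.
Order ((W₁·W₂)·W₃): (W₁·W₂): 24×6 by 6×15 → 24×15, cost 24·6·15 = 2160; ((W₁·W₂)·W₃): 24×15 by 15×36 → 24×36, cost 24·15·36 = 12960; cumulative 15120. Total 15120.
Minimum: 8424.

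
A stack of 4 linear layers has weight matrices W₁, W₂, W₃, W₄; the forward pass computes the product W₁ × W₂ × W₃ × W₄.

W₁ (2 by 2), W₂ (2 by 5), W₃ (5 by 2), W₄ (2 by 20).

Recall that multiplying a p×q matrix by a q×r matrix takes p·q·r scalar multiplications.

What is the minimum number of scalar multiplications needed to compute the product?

Adjacent pairs: W₁W₂ = 2·2·5 = 20; W₂W₃ = 2·5·2 = 20; W₃W₄ = 5·2·20 = 200.
Length 3: W₁..W₃: k=1: 0+20+2·2·2=28; k=2: 20+0+2·5·2=40 → min 28 | W₂..W₄: k=2: 0+200+2·5·20=400; k=3: 20+0+2·2·20=100 → min 100.
Length 4: W₁..W₄: k=1: 0+100+2·2·20=180; k=2: 20+200+2·5·20=420; k=3: 28+0+2·2·20=108 → min 108.
Optimal order: ((W₁ × (W₂ × W₃)) × W₄) with cost 108.

108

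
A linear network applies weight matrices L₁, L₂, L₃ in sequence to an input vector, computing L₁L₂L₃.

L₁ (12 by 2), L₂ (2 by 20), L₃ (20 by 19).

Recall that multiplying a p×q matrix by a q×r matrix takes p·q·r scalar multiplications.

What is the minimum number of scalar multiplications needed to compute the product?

Order (L₁(L₂L₃)): (L₂L₃): 2×20 by 20×19 → 2×19, cost 2·20·19 = 760; (L₁(L₂L₃)): 12×2 by 2×19 → 12×19, cost 12·2·19 = 456; cumulative 1216. Total 1216.
Order ((L₁L₂)L₃): (L₁L₂): 12×2 by 2×20 → 12×20, cost 12·2·20 = 480; ((L₁L₂)L₃): 12×20 by 20×19 → 12×19, cost 12·20·19 = 4560; cumulative 5040. Total 5040.
Minimum: 1216.

1216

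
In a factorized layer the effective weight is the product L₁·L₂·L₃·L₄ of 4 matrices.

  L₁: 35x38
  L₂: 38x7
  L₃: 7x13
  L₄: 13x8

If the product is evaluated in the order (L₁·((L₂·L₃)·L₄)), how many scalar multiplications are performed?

(L₂·L₃): 38×7 by 7×13 → 38×13, cost 38·7·13 = 3458
((L₂·L₃)·L₄): 38×13 by 13×8 → 38×8, cost 38·13·8 = 3952; cumulative 7410
(L₁·((L₂·L₃)·L₄)): 35×38 by 38×8 → 35×8, cost 35·38·8 = 10640; cumulative 18050
Total: 18050 scalar multiplications.

18050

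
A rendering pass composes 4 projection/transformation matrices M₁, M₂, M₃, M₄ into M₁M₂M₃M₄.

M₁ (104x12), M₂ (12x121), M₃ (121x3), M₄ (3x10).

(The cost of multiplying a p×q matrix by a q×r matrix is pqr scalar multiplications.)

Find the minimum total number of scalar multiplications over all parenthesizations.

11220

Adjacent pairs: M₁M₂ = 104·12·121 = 151008; M₂M₃ = 12·121·3 = 4356; M₃M₄ = 121·3·10 = 3630.
Length 3: M₁..M₃: k=1: 0+4356+104·12·3=8100; k=2: 151008+0+104·121·3=188760 → min 8100 | M₂..M₄: k=2: 0+3630+12·121·10=18150; k=3: 4356+0+12·3·10=4716 → min 4716.
Length 4: M₁..M₄: k=1: 0+4716+104·12·10=17196; k=2: 151008+3630+104·121·10=280478; k=3: 8100+0+104·3·10=11220 → min 11220.
Optimal order: ((M₁(M₂M₃))M₄) with cost 11220.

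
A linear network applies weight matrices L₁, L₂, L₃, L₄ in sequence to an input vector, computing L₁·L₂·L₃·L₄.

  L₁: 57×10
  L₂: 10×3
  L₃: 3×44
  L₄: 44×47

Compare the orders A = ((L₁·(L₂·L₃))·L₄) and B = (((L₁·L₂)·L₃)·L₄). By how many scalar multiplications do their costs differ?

Order A = ((L₁·(L₂·L₃))·L₄): (L₂·L₃): 10×3 by 3×44 → 10×44, cost 10·3·44 = 1320; (L₁·(L₂·L₃)): 57×10 by 10×44 → 57×44, cost 57·10·44 = 25080; cumulative 26400; ((L₁·(L₂·L₃))·L₄): 57×44 by 44×47 → 57×47, cost 57·44·47 = 117876; cumulative 144276. Total 144276.
Order B = (((L₁·L₂)·L₃)·L₄): (L₁·L₂): 57×10 by 10×3 → 57×3, cost 57·10·3 = 1710; ((L₁·L₂)·L₃): 57×3 by 3×44 → 57×44, cost 57·3·44 = 7524; cumulative 9234; (((L₁·L₂)·L₃)·L₄): 57×44 by 44×47 → 57×47, cost 57·44·47 = 117876; cumulative 127110. Total 127110.
Difference: |144276 − 127110| = 17166.

17166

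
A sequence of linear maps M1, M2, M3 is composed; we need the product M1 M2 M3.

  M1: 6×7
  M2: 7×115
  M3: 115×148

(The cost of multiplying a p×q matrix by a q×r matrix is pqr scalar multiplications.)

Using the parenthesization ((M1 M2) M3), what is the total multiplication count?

106950

(M1 M2): 6×7 by 7×115 → 6×115, cost 6·7·115 = 4830
((M1 M2) M3): 6×115 by 115×148 → 6×148, cost 6·115·148 = 102120; cumulative 106950
Total: 106950 scalar multiplications.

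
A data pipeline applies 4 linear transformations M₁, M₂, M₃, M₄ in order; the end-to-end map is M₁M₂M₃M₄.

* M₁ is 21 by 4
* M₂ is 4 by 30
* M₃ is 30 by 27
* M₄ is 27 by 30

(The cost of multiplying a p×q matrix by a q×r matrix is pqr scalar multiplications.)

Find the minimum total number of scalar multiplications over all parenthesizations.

Adjacent pairs: M₁M₂ = 21·4·30 = 2520; M₂M₃ = 4·30·27 = 3240; M₃M₄ = 30·27·30 = 24300.
Length 3: M₁..M₃: k=1: 0+3240+21·4·27=5508; k=2: 2520+0+21·30·27=19530 → min 5508 | M₂..M₄: k=2: 0+24300+4·30·30=27900; k=3: 3240+0+4·27·30=6480 → min 6480.
Length 4: M₁..M₄: k=1: 0+6480+21·4·30=9000; k=2: 2520+24300+21·30·30=45720; k=3: 5508+0+21·27·30=22518 → min 9000.
Optimal order: (M₁((M₂M₃)M₄)) with cost 9000.

9000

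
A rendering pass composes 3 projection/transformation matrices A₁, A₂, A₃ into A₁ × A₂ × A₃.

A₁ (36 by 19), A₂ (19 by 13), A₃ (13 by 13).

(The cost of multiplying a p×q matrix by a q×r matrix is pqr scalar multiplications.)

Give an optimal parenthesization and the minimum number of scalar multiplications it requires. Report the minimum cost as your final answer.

12103

(A₁ × (A₂ × A₃)): cost 12103.
((A₁ × A₂) × A₃): cost 14976.
Optimal: (A₁ × (A₂ × A₃)) with cost 12103.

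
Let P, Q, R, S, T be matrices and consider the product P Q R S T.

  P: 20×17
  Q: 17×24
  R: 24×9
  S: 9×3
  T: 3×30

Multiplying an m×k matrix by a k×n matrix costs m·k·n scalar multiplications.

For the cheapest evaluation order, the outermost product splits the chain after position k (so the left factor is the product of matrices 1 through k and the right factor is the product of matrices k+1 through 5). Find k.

Adjacent pairs: PQ = 20·17·24 = 8160; QR = 17·24·9 = 3672; RS = 24·9·3 = 648; ST = 9·3·30 = 810.
Length 3: P..R: k=1: 0+3672+20·17·9=6732; k=2: 8160+0+20·24·9=12480 → min 6732 | Q..S: k=2: 0+648+17·24·3=1872; k=3: 3672+0+17·9·3=4131 → min 1872 | R..T: k=3: 0+810+24·9·30=7290; k=4: 648+0+24·3·30=2808 → min 2808.
Length 4: P..S: k=1: 0+1872+20·17·3=2892; k=2: 8160+648+20·24·3=10248; k=3: 6732+0+20·9·3=7272 → min 2892 | Q..T: k=2: 0+2808+17·24·30=15048; k=3: 3672+810+17·9·30=9072; k=4: 1872+0+17·3·30=3402 → min 3402.
Top-level splits: k=1: (P..P)·(Q..T) → 0+3402+20·17·30 = 13602; k=2: (P..Q)·(R..T) → 8160+2808+20·24·30 = 25368; k=3: (P..R)·(S..T) → 6732+810+20·9·30 = 12942; k=4: (P..S)·(T..T) → 2892+0+20·3·30 = 4692.
Best split is after S, i.e. k = 4.

4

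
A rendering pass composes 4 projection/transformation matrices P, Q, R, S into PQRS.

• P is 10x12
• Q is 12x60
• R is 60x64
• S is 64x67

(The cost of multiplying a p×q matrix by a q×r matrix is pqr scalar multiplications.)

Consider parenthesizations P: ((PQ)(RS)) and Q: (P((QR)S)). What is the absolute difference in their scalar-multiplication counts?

Order P = ((PQ)(RS)): (PQ): 10×12 by 12×60 → 10×60, cost 10·12·60 = 7200; (RS): 60×64 by 64×67 → 60×67, cost 60·64·67 = 257280; ((PQ)(RS)): 10×60 by 60×67 → 10×67, cost 10·60·67 = 40200; cumulative 304680. Total 304680.
Order Q = (P((QR)S)): (QR): 12×60 by 60×64 → 12×64, cost 12·60·64 = 46080; ((QR)S): 12×64 by 64×67 → 12×67, cost 12·64·67 = 51456; cumulative 97536; (P((QR)S)): 10×12 by 12×67 → 10×67, cost 10·12·67 = 8040; cumulative 105576. Total 105576.
Difference: |304680 − 105576| = 199104.

199104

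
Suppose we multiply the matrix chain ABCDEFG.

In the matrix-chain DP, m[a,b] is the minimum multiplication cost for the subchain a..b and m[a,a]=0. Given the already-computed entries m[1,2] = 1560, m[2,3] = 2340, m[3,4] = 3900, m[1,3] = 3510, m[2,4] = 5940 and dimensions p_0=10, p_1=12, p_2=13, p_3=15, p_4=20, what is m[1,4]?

m[1,4] = min over k∈[1,3] of m[1,k]+m[k+1,4]+p_{0}·p_k·p_{4}.
k=1: 0 + 5940 + 10·12·20 = 8340; k=2: 1560 + 3900 + 10·13·20 = 8060; k=3: 3510 + 0 + 10·15·20 = 6510.
Minimum: 6510 at k=3.

6510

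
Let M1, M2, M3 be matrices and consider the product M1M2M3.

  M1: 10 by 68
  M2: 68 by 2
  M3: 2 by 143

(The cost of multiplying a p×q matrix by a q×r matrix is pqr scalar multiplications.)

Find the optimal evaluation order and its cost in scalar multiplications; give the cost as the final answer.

4220

(M1(M2M3)): cost 116688.
((M1M2)M3): cost 4220.
Optimal: ((M1M2)M3) with cost 4220.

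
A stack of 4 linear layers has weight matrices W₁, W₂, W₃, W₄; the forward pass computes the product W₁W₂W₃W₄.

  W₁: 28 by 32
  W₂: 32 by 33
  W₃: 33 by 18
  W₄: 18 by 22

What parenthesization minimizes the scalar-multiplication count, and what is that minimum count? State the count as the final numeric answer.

Adjacent pairs: W₁W₂ = 28·32·33 = 29568; W₂W₃ = 32·33·18 = 19008; W₃W₄ = 33·18·22 = 13068.
Length 3: W₁..W₃: k=1: 0+19008+28·32·18=35136; k=2: 29568+0+28·33·18=46200 → min 35136 | W₂..W₄: k=2: 0+13068+32·33·22=36300; k=3: 19008+0+32·18·22=31680 → min 31680.
Length 4: W₁..W₄: k=1: 0+31680+28·32·22=51392; k=2: 29568+13068+28·33·22=62964; k=3: 35136+0+28·18·22=46224 → min 46224.
Optimal parenthesization: ((W₁(W₂W₃))W₄) with cost 46224.

46224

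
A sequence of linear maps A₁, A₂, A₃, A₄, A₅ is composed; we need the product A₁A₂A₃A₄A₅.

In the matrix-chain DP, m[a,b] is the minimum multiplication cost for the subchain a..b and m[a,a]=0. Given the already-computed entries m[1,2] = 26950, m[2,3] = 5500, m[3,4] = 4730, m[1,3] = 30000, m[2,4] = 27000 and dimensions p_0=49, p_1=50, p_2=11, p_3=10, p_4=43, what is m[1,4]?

51070

m[1,4] = min over k∈[1,3] of m[1,k]+m[k+1,4]+p_{0}·p_k·p_{4}.
k=1: 0 + 27000 + 49·50·43 = 132350; k=2: 26950 + 4730 + 49·11·43 = 54857; k=3: 30000 + 0 + 49·10·43 = 51070.
Minimum: 51070 at k=3.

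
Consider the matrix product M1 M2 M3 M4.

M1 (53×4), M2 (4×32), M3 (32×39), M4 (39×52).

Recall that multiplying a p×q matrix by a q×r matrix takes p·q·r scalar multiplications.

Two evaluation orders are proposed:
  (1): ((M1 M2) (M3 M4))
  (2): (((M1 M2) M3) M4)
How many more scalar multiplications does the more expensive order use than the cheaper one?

Order (1) = ((M1 M2) (M3 M4)): (M1 M2): 53×4 by 4×32 → 53×32, cost 53·4·32 = 6784; (M3 M4): 32×39 by 39×52 → 32×52, cost 32·39·52 = 64896; ((M1 M2) (M3 M4)): 53×32 by 32×52 → 53×52, cost 53·32·52 = 88192; cumulative 159872. Total 159872.
Order (2) = (((M1 M2) M3) M4): (M1 M2): 53×4 by 4×32 → 53×32, cost 53·4·32 = 6784; ((M1 M2) M3): 53×32 by 32×39 → 53×39, cost 53·32·39 = 66144; cumulative 72928; (((M1 M2) M3) M4): 53×39 by 39×52 → 53×52, cost 53·39·52 = 107484; cumulative 180412. Total 180412.
Difference: |159872 − 180412| = 20540.

20540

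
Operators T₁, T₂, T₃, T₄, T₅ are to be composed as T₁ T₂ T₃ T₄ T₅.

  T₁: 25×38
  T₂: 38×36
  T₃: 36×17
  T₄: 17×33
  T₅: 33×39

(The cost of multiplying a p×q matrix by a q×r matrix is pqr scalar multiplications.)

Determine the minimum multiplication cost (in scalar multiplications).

Adjacent pairs: T₁T₂ = 25·38·36 = 34200; T₂T₃ = 38·36·17 = 23256; T₃T₄ = 36·17·33 = 20196; T₄T₅ = 17·33·39 = 21879.
Length 3: T₁..T₃: k=1: 0+23256+25·38·17=39406; k=2: 34200+0+25·36·17=49500 → min 39406 | T₂..T₄: k=2: 0+20196+38·36·33=65340; k=3: 23256+0+38·17·33=44574 → min 44574 | T₃..T₅: k=3: 0+21879+36·17·39=45747; k=4: 20196+0+36·33·39=66528 → min 45747.
Length 4: T₁..T₄: k=1: 0+44574+25·38·33=75924; k=2: 34200+20196+25·36·33=84096; k=3: 39406+0+25·17·33=53431 → min 53431 | T₂..T₅: k=2: 0+45747+38·36·39=99099; k=3: 23256+21879+38·17·39=70329; k=4: 44574+0+38·33·39=93480 → min 70329.
Length 5: T₁..T₅: k=1: 0+70329+25·38·39=107379; k=2: 34200+45747+25·36·39=115047; k=3: 39406+21879+25·17·39=77860; k=4: 53431+0+25·33·39=85606 → min 77860.
Optimal order: ((T₁ (T₂ T₃)) (T₄ T₅)) with cost 77860.

77860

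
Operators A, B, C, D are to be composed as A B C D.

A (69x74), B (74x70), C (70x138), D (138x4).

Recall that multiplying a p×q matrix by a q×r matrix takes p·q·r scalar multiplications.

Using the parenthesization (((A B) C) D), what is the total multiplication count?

1062048

(A B): 69×74 by 74×70 → 69×70, cost 69·74·70 = 357420
((A B) C): 69×70 by 70×138 → 69×138, cost 69·70·138 = 666540; cumulative 1023960
(((A B) C) D): 69×138 by 138×4 → 69×4, cost 69·138·4 = 38088; cumulative 1062048
Total: 1062048 scalar multiplications.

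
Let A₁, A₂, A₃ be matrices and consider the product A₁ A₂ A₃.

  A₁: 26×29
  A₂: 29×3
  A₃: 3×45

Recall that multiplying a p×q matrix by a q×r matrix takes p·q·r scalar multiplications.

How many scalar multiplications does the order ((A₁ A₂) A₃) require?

(A₁ A₂): 26×29 by 29×3 → 26×3, cost 26·29·3 = 2262
((A₁ A₂) A₃): 26×3 by 3×45 → 26×45, cost 26·3·45 = 3510; cumulative 5772
Total: 5772 scalar multiplications.

5772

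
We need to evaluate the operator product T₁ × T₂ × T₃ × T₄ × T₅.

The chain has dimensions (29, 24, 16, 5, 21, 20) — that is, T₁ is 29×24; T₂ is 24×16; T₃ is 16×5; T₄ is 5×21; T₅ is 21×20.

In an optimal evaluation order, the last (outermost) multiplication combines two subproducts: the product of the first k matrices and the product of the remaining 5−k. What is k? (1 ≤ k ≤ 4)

Adjacent pairs: T₁T₂ = 29·24·16 = 11136; T₂T₃ = 24·16·5 = 1920; T₃T₄ = 16·5·21 = 1680; T₄T₅ = 5·21·20 = 2100.
Length 3: T₁..T₃: k=1: 0+1920+29·24·5=5400; k=2: 11136+0+29·16·5=13456 → min 5400 | T₂..T₄: k=2: 0+1680+24·16·21=9744; k=3: 1920+0+24·5·21=4440 → min 4440 | T₃..T₅: k=3: 0+2100+16·5·20=3700; k=4: 1680+0+16·21·20=8400 → min 3700.
Length 4: T₁..T₄: k=1: 0+4440+29·24·21=19056; k=2: 11136+1680+29·16·21=22560; k=3: 5400+0+29·5·21=8445 → min 8445 | T₂..T₅: k=2: 0+3700+24·16·20=11380; k=3: 1920+2100+24·5·20=6420; k=4: 4440+0+24·21·20=14520 → min 6420.
Top-level splits: k=1: (T₁..T₁)·(T₂..T₅) → 0+6420+29·24·20 = 20340; k=2: (T₁..T₂)·(T₃..T₅) → 11136+3700+29·16·20 = 24116; k=3: (T₁..T₃)·(T₄..T₅) → 5400+2100+29·5·20 = 10400; k=4: (T₁..T₄)·(T₅..T₅) → 8445+0+29·21·20 = 20625.
Best split is after T₃, i.e. k = 3.

3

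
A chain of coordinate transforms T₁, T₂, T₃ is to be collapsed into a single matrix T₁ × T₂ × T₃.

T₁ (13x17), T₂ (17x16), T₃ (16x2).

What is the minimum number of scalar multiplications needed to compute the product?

Order (T₁ × (T₂ × T₃)): (T₂ × T₃): 17×16 by 16×2 → 17×2, cost 17·16·2 = 544; (T₁ × (T₂ × T₃)): 13×17 by 17×2 → 13×2, cost 13·17·2 = 442; cumulative 986. Total 986.
Order ((T₁ × T₂) × T₃): (T₁ × T₂): 13×17 by 17×16 → 13×16, cost 13·17·16 = 3536; ((T₁ × T₂) × T₃): 13×16 by 16×2 → 13×2, cost 13·16·2 = 416; cumulative 3952. Total 3952.
Minimum: 986.

986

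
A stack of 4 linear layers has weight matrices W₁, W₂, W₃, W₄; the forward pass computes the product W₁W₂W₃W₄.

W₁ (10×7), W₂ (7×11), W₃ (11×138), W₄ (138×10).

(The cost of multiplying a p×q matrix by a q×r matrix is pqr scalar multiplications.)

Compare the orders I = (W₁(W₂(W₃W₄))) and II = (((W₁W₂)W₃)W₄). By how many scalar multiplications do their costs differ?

Order I = (W₁(W₂(W₃W₄))): (W₃W₄): 11×138 by 138×10 → 11×10, cost 11·138·10 = 15180; (W₂(W₃W₄)): 7×11 by 11×10 → 7×10, cost 7·11·10 = 770; cumulative 15950; (W₁(W₂(W₃W₄))): 10×7 by 7×10 → 10×10, cost 10·7·10 = 700; cumulative 16650. Total 16650.
Order II = (((W₁W₂)W₃)W₄): (W₁W₂): 10×7 by 7×11 → 10×11, cost 10·7·11 = 770; ((W₁W₂)W₃): 10×11 by 11×138 → 10×138, cost 10·11·138 = 15180; cumulative 15950; (((W₁W₂)W₃)W₄): 10×138 by 138×10 → 10×10, cost 10·138·10 = 13800; cumulative 29750. Total 29750.
Difference: |16650 − 29750| = 13100.

13100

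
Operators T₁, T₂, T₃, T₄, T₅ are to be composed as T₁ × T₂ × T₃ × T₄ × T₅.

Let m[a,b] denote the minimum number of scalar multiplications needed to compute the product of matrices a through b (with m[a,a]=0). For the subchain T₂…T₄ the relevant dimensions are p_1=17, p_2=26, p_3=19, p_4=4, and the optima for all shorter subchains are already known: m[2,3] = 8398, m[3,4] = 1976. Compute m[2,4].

m[2,4] = min over k∈[2,3] of m[2,k]+m[k+1,4]+p_{1}·p_k·p_{4}.
k=2: 0 + 1976 + 17·26·4 = 3744; k=3: 8398 + 0 + 17·19·4 = 9690.
Minimum: 3744 at k=2.

3744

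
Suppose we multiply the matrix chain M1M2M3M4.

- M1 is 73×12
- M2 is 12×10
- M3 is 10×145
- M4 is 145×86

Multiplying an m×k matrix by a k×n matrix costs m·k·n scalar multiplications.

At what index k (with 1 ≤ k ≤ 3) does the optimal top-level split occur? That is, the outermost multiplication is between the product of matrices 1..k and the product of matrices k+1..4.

Adjacent pairs: M1M2 = 73·12·10 = 8760; M2M3 = 12·10·145 = 17400; M3M4 = 10·145·86 = 124700.
Length 3: M1..M3: k=1: 0+17400+73·12·145=144420; k=2: 8760+0+73·10·145=114610 → min 114610 | M2..M4: k=2: 0+124700+12·10·86=135020; k=3: 17400+0+12·145·86=167040 → min 135020.
Top-level splits: k=1: (M1..M1)·(M2..M4) → 0+135020+73·12·86 = 210356; k=2: (M1..M2)·(M3..M4) → 8760+124700+73·10·86 = 196240; k=3: (M1..M3)·(M4..M4) → 114610+0+73·145·86 = 1024920.
Best split is after M2, i.e. k = 2.

2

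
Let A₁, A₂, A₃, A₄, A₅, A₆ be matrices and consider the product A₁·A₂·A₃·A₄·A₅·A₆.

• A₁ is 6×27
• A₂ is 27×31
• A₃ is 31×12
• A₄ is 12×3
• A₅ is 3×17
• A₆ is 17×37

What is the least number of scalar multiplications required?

6666

Adjacent pairs: A₁A₂ = 6·27·31 = 5022; A₂A₃ = 27·31·12 = 10044; A₃A₄ = 31·12·3 = 1116; A₄A₅ = 12·3·17 = 612; A₅A₆ = 3·17·37 = 1887.
Length 3: A₁..A₃: k=1: 0+10044+6·27·12=11988; k=2: 5022+0+6·31·12=7254 → min 7254 | A₂..A₄: k=2: 0+1116+27·31·3=3627; k=3: 10044+0+27·12·3=11016 → min 3627 | A₃..A₅: k=3: 0+612+31·12·17=6936; k=4: 1116+0+31·3·17=2697 → min 2697 | A₄..A₆: k=4: 0+1887+12·3·37=3219; k=5: 612+0+12·17·37=8160 → min 3219.
Length 4: A₁..A₄: k=1: 0+3627+6·27·3=4113; k=2: 5022+1116+6·31·3=6696; k=3: 7254+0+6·12·3=7470 → min 4113 | A₂..A₅: k=2: 0+2697+27·31·17=16926; k=3: 10044+612+27·12·17=16164; k=4: 3627+0+27·3·17=5004 → min 5004 | A₃..A₆: k=3: 0+3219+31·12·37=16983; k=4: 1116+1887+31·3·37=6444; k=5: 2697+0+31·17·37=22196 → min 6444.
Length 5: A₁..A₅: k=1: 0+5004+6·27·17=7758; k=2: 5022+2697+6·31·17=10881; k=3: 7254+612+6·12·17=9090; k=4: 4113+0+6·3·17=4419 → min 4419 | A₂..A₆: k=2: 0+6444+27·31·37=37413; k=3: 10044+3219+27·12·37=25251; k=4: 3627+1887+27·3·37=8511; k=5: 5004+0+27·17·37=21987 → min 8511.
Length 6: A₁..A₆: k=1: 0+8511+6·27·37=14505; k=2: 5022+6444+6·31·37=18348; k=3: 7254+3219+6·12·37=13137; k=4: 4113+1887+6·3·37=6666; k=5: 4419+0+6·17·37=8193 → min 6666.
Optimal order: ((A₁·(A₂·(A₃·A₄)))·(A₅·A₆)) with cost 6666.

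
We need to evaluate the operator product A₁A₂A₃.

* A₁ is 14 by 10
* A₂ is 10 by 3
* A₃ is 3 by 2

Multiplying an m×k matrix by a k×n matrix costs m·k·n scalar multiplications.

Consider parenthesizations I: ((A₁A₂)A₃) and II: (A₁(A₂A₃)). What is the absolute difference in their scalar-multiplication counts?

Order I = ((A₁A₂)A₃): (A₁A₂): 14×10 by 10×3 → 14×3, cost 14·10·3 = 420; ((A₁A₂)A₃): 14×3 by 3×2 → 14×2, cost 14·3·2 = 84; cumulative 504. Total 504.
Order II = (A₁(A₂A₃)): (A₂A₃): 10×3 by 3×2 → 10×2, cost 10·3·2 = 60; (A₁(A₂A₃)): 14×10 by 10×2 → 14×2, cost 14·10·2 = 280; cumulative 340. Total 340.
Difference: |504 − 340| = 164.

164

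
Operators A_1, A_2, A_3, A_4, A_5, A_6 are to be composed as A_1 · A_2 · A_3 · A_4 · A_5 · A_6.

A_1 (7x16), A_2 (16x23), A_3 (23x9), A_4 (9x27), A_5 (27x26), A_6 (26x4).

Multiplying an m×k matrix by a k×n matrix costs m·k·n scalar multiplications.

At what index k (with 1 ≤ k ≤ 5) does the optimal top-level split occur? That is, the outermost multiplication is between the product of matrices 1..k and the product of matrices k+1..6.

Adjacent pairs: A_1A_2 = 7·16·23 = 2576; A_2A_3 = 16·23·9 = 3312; A_3A_4 = 23·9·27 = 5589; A_4A_5 = 9·27·26 = 6318; A_5A_6 = 27·26·4 = 2808.
Length 3: A_1..A_3: k=1: 0+3312+7·16·9=4320; k=2: 2576+0+7·23·9=4025 → min 4025 | A_2..A_4: k=2: 0+5589+16·23·27=15525; k=3: 3312+0+16·9·27=7200 → min 7200 | A_3..A_5: k=3: 0+6318+23·9·26=11700; k=4: 5589+0+23·27·26=21735 → min 11700 | A_4..A_6: k=4: 0+2808+9·27·4=3780; k=5: 6318+0+9·26·4=7254 → min 3780.
Length 4: A_1..A_4: k=1: 0+7200+7·16·27=10224; k=2: 2576+5589+7·23·27=12512; k=3: 4025+0+7·9·27=5726 → min 5726 | A_2..A_5: k=2: 0+11700+16·23·26=21268; k=3: 3312+6318+16·9·26=13374; k=4: 7200+0+16·27·26=18432 → min 13374 | A_3..A_6: k=3: 0+3780+23·9·4=4608; k=4: 5589+2808+23·27·4=10881; k=5: 11700+0+23·26·4=14092 → min 4608.
Length 5: A_1..A_5: k=1: 0+13374+7·16·26=16286; k=2: 2576+11700+7·23·26=18462; k=3: 4025+6318+7·9·26=11981; k=4: 5726+0+7·27·26=10640 → min 10640 | A_2..A_6: k=2: 0+4608+16·23·4=6080; k=3: 3312+3780+16·9·4=7668; k=4: 7200+2808+16·27·4=11736; k=5: 13374+0+16·26·4=15038 → min 6080.
Top-level splits: k=1: (A_1..A_1)·(A_2..A_6) → 0+6080+7·16·4 = 6528; k=2: (A_1..A_2)·(A_3..A_6) → 2576+4608+7·23·4 = 7828; k=3: (A_1..A_3)·(A_4..A_6) → 4025+3780+7·9·4 = 8057; k=4: (A_1..A_4)·(A_5..A_6) → 5726+2808+7·27·4 = 9290; k=5: (A_1..A_5)·(A_6..A_6) → 10640+0+7·26·4 = 11368.
Best split is after A_1, i.e. k = 1.

1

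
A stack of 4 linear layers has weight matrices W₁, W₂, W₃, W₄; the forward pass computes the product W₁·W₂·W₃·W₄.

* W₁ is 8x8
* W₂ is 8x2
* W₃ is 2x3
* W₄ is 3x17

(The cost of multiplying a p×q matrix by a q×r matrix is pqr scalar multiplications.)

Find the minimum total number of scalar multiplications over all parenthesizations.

Adjacent pairs: W₁W₂ = 8·8·2 = 128; W₂W₃ = 8·2·3 = 48; W₃W₄ = 2·3·17 = 102.
Length 3: W₁..W₃: k=1: 0+48+8·8·3=240; k=2: 128+0+8·2·3=176 → min 176 | W₂..W₄: k=2: 0+102+8·2·17=374; k=3: 48+0+8·3·17=456 → min 374.
Length 4: W₁..W₄: k=1: 0+374+8·8·17=1462; k=2: 128+102+8·2·17=502; k=3: 176+0+8·3·17=584 → min 502.
Optimal order: ((W₁·W₂)·(W₃·W₄)) with cost 502.

502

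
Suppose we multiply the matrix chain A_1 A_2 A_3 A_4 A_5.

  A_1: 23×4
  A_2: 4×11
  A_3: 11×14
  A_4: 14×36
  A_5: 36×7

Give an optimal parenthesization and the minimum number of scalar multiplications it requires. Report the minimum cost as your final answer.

4284

Adjacent pairs: A_1A_2 = 23·4·11 = 1012; A_2A_3 = 4·11·14 = 616; A_3A_4 = 11·14·36 = 5544; A_4A_5 = 14·36·7 = 3528.
Length 3: A_1..A_3: k=1: 0+616+23·4·14=1904; k=2: 1012+0+23·11·14=4554 → min 1904 | A_2..A_4: k=2: 0+5544+4·11·36=7128; k=3: 616+0+4·14·36=2632 → min 2632 | A_3..A_5: k=3: 0+3528+11·14·7=4606; k=4: 5544+0+11·36·7=8316 → min 4606.
Length 4: A_1..A_4: k=1: 0+2632+23·4·36=5944; k=2: 1012+5544+23·11·36=15664; k=3: 1904+0+23·14·36=13496 → min 5944 | A_2..A_5: k=2: 0+4606+4·11·7=4914; k=3: 616+3528+4·14·7=4536; k=4: 2632+0+4·36·7=3640 → min 3640.
Length 5: A_1..A_5: k=1: 0+3640+23·4·7=4284; k=2: 1012+4606+23·11·7=7389; k=3: 1904+3528+23·14·7=7686; k=4: 5944+0+23·36·7=11740 → min 4284.
Optimal parenthesization: (A_1 (((A_2 A_3) A_4) A_5)) with cost 4284.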